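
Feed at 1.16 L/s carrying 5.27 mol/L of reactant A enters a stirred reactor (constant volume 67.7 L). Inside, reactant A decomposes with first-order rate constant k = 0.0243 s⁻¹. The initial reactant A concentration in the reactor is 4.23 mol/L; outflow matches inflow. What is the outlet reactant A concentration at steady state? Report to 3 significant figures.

2.18 mol/L

V dC/dt = Q(C_in − C) − k V C.
At steady state: 0 = Q C_in − (Q + kV) C_ss, so C_ss = Q C_in/(Q + kV).
C_ss = 1.16·5.27/(1.16 + 0.0243·67.7) = 6.1132/2.8051 = 2.1793 mol/L.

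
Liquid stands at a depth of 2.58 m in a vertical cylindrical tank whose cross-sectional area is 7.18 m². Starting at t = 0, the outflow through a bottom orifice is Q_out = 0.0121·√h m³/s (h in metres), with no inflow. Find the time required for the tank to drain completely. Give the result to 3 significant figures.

With no inflow, A dh/dt = −0.0121 √h.
This is separable: 2 d(√h)/dt = −0.0121/A, so √h = √h₀ − (0.0121/(2A)) t.
Set h = 0: 2√h₀ = (0.0121/A) t_empty ⇒ t_empty = 2A√h₀/0.0121.
t_empty = 2·7.18·√2.58/0.0121 = 14.360·1.6062/0.0121 = 1906.2 s.

1910 s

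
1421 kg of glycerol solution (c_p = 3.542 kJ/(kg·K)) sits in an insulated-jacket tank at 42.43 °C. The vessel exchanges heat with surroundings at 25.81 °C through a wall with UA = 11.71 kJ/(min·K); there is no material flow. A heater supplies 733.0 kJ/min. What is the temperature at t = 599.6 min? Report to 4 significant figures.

77.01 °C

First-law balance (no shaft work): M c_p dT/dt = −UA(T − T_amb) + Q̇.
dT/dt = (T_ss − T)/τ with T_ss = T_amb + Q̇/UA = 25.81 + 733.0/11.71 = 88.4061 °C, τ = M c_p/UA = 1421·3.542/11.71 = 429.819 min.
T approaches T_ss exponentially: T(t) = T_ss + (T₀ − T_ss) e^(−t/τ).
T(599.6) = 88.4061 + (-45.9761)·0.247832 = 77.0117 °C.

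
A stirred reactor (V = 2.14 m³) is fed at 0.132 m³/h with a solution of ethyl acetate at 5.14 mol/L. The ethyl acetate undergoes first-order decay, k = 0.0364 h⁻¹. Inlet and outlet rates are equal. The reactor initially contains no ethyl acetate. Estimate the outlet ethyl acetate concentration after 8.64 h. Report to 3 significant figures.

Accumulation = in − out − consumed: V dC/dt = Q C_in − Q C − k V C.
dC/dt = (Q/V) C_in − (Q/V + k) C; effective rate a = Q/V + k = 0.061682 + 0.0364 = 0.098082 h⁻¹.
C_ss = Q C_in/(Q + kV) = 3.2325 mol/L; C(t) = C_ss + (C₀ − C_ss) e^(−a t).
C(8.64) = 3.2325 + (-3.2325)·e^(−0.098082·8.64) = 3.2325 + (-3.2325)·0.42851 = 1.8473 mol/L.

1.85 mol/L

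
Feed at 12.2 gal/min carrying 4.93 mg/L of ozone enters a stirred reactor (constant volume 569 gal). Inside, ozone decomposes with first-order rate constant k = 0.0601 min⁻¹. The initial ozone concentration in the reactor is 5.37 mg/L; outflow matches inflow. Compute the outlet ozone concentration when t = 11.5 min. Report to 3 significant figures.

2.89 mg/L

Accumulation = in − out − consumed: V dC/dt = Q C_in − Q C − k V C.
dC/dt = (Q/V) C_in − (Q/V + k) C; effective rate a = Q/V + k = 0.021441 + 0.0601 = 0.081541 min⁻¹.
C_ss = Q C_in/(Q + kV) = 1.2963 mg/L; C(t) = C_ss + (C₀ − C_ss) e^(−a t).
C(11.5) = 1.2963 + (4.0737)·e^(−0.081541·11.5) = 1.2963 + (4.0737)·0.39152 = 2.8913 mg/L.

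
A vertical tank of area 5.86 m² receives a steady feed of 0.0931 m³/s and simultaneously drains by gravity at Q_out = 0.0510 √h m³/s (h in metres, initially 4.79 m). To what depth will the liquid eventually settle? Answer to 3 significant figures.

Accumulation of liquid (constant cross-section A): A dh/dt = Q_in − 0.0510 √h. At steady state dh/dt = 0:
Q_in = 0.0510 √h_ss ⇒ √h_ss = 0.0931/0.0510 = 1.8255.
h_ss = 1.8255² = 3.3324 m. (Since h₀ = 4.79 m > h_ss, the level will fall toward this value.)

3.33 m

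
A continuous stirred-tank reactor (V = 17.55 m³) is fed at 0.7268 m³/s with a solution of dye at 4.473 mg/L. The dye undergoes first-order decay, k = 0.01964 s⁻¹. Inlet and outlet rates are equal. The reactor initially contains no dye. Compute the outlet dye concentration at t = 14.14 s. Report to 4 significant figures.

1.754 mg/L

Accumulation = in − out − consumed: V dC/dt = Q C_in − Q C − k V C.
This is linear with rate a = Q/V + k = 0.0610531 s⁻¹.
C_ss = Q C_in/(Q + kV) = 3.03409 mg/L; C(t) = C_ss + (C₀ − C_ss) e^(−a t).
C(14.14) = 3.03409 + (-3.03409)·e^(−0.0610531·14.14) = 3.03409 + (-3.03409)·0.421772 = 1.75440 mg/L.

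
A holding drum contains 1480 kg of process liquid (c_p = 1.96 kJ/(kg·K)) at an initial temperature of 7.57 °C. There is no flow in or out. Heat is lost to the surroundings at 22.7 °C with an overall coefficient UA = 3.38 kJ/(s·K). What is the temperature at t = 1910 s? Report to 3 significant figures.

21.1 °C

Lumped-capacitance energy balance: M c_p dT/dt = UA(T_amb − T).
dT/dt = (T_ss − T)/τ with T_ss = T_amb = 22.700 °C, τ = M c_p/UA = 1480·1.96/3.38 = 858.22 s.
Integrating: T(t) = T_ss + (T₀ − T_ss) e^(−t/τ).
T(1910) = 22.700 + (-15.130)·0.10801 = 21.066 °C.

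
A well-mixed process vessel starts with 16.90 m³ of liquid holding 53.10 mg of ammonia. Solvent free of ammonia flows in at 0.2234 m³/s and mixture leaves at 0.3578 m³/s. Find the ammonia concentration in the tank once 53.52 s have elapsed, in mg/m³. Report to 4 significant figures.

Let m(t) be the amount of ammonia. Volume: V(t) = V₀ + (Q_in − Q_out) t = 16.90 − 0.134400 t; V(53.52) = 9.70691 m³.
Solute balance: dm/dt = 0 − Q_out C = −Q_out m/V(t).
Separate: dm/m = −Q_out dt/V(t) ⇒ ln(m/m₀) = −(Q_out/(Q_in−Q_out)) ln(V/V₀).
m = m₀ (V₀/V)^(Q_out/(Q_in−Q_out)) = 53.10 × (16.90/9.70691)^(-2.66220) = 12.1345 mg.
C = m/V = 12.1345/9.70691 = 1.25009 mg/m³.

1.250 mg/m³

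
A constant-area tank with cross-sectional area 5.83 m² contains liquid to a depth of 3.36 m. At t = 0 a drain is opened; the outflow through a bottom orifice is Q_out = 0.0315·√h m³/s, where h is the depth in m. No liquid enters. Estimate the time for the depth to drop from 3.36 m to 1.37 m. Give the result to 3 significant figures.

245 s

A dh/dt = −Q_out = −0.0315 √h.
Separate and integrate: 2(√h − √h₀) = −(0.0315/A) t.
t = 2A(√h₀ − √h)/0.0315 = 2·5.83·(√3.36 − √1.37)/0.0315
  = 11.660 × (1.8330 − 1.1705) / 0.0315 = 245.25 s.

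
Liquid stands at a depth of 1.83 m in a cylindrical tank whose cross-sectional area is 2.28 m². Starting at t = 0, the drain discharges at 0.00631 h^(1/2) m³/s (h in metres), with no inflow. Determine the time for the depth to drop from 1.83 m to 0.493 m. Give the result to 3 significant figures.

Mass balance (ρ constant): A dh/dt = −0.00631 √h.
∫ h^(−1/2) dh = −(0.00631/A) ∫ dt, giving 2√h = 2√h₀ − (0.00631/A) t.
t = 2A(√h₀ − √h)/0.00631 = 2·2.28·(√1.83 − √0.493)/0.00631
  = 4.5600 × (1.3528 − 0.70214) / 0.00631 = 470.19 s.

470 s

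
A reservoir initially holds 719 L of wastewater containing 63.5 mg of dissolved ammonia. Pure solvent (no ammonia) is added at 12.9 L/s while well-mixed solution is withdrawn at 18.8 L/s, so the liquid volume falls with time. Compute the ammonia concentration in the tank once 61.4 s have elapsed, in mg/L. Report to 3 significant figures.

0.0191 mg/L

Total volume: dV/dt = Q_in − Q_out = -5.9000 L/s, so V(t) = 719 − 5.9000 t and V(61.4) = 356.74 L.
No ammonia enters, so dm/dt = −Q_out · (m/V).
Separate: dm/m = −Q_out dt/V(t) ⇒ ln(m/m₀) = −(Q_out/(Q_in−Q_out)) ln(V/V₀).
m = m₀ (V₀/V)^(Q_out/(Q_in−Q_out)) = 63.5 × (719/356.74)^(-3.1864) = 6.8060 mg.
C = m/V = 6.8060/356.74 = 0.019078 mg/L.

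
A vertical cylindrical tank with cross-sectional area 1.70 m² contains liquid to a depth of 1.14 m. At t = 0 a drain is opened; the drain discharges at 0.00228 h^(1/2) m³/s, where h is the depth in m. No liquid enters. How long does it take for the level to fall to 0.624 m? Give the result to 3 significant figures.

With no inflow, A dh/dt = −0.00228 √h.
Separate and integrate: 2(√h − √h₀) = −(0.00228/A) t.
t = 2A(√h₀ − √h)/0.00228 = 2·1.70·(√1.14 − √0.624)/0.00228
  = 3.4000 × (1.0677 − 0.78994) / 0.00228 = 414.22 s.

414 s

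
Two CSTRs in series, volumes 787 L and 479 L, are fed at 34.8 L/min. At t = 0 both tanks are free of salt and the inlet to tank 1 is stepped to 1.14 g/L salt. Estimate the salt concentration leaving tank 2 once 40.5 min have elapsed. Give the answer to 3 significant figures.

Time constants: τᵢ = Vᵢ/Q for each well-mixed tank.
τ₁ = 787/34.8 = 22.615 min; τ₂ = 479/34.8 = 13.764 min.
Solving the cascade with C₁(0)=C₂(0)=0 gives C₂(t) = C_in[1 − (τ₁ e^(−t/τ₁) − τ₂ e^(−t/τ₂))/(τ₁ − τ₂)].
At t = 40.5: e^(−t/τ₁) = 0.16682, e^(−t/τ₂) = 0.052740.
C₂ = 1.14·[1 − (22.615·0.16682 − 13.764·0.052740)/(8.8506)] = 1.14·0.65577 = 0.74758 g/L.

0.748 g/L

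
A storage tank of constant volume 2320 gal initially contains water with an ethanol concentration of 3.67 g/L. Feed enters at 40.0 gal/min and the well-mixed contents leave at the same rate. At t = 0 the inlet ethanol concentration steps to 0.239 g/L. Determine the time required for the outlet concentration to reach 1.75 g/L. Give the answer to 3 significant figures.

Unsteady species balance (constant V, well mixed): V dC/dt = Q(C_in − C), so τ = V/Q = 58.000 min.
C(t) = C_in + (C₀ − C_in) e^(−t/τ). Set C = 1.75 and solve for t:
e^(−t/τ) = (C − C_in)/(C₀ − C_in) = (1.75 − 0.239)/(3.67 − 0.239) = 0.44040
t = −τ ln(…) = 58.000 × 0.82008 = 47.565 min.

47.6 min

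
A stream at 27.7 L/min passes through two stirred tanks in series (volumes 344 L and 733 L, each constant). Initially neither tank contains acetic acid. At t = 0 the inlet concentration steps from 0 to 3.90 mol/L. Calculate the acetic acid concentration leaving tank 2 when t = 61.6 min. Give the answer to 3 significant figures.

Species balance on tank i: dCᵢ/dt = (Cᵢ₋₁ − Cᵢ)/τᵢ with τᵢ = Vᵢ/Q.
τ₁ = 344/27.7 = 12.419 min; τ₂ = 733/27.7 = 26.462 min.
Tank 1: C₁ = C_in(1 − e^(−t/τ₁)). Tank 2 (τ₁ ≠ τ₂): C₂ = C_in[1 − (τ₁ e^(−t/τ₁) − τ₂ e^(−t/τ₂))/(τ₁ − τ₂)].
At t = 61.6: e^(−t/τ₁) = 0.0070113, e^(−t/τ₂) = 0.097504.
C₂ = 3.90·[1 − (12.419·0.0070113 − 26.462·0.097504)/(-14.043)] = 3.90·0.82247 = 3.2076 mol/L.

3.21 mol/L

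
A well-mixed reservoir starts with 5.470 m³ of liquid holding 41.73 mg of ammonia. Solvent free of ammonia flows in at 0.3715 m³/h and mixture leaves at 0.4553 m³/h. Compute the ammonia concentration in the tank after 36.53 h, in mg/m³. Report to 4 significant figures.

0.2011 mg/m³

Total volume: dV/dt = Q_in − Q_out = -0.0838000 m³/h, so V(t) = 5.470 − 0.0838000 t and V(36.53) = 2.40879 m³.
Solute balance: dm/dt = 0 − Q_out C = −Q_out m/V(t).
dm/m = −Q_out dt/(V₀ − 0.0838000 t); integrating gives ln(m/m₀) = −(Q_out/(Q_in−Q_out)) ln(V/V₀).
m = m₀ (V₀/V)^(Q_out/(Q_in−Q_out)) = 41.73 × (5.470/2.40879)^(-5.43317) = 0.484408 mg.
C = m/V = 0.484408/2.40879 = 0.201100 mg/m³.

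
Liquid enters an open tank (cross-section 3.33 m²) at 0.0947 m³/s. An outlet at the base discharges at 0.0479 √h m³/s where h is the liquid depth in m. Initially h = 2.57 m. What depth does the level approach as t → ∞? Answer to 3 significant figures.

3.91 m

Level balance: A dh/dt = 0.0947 − 0.0479 √h. Setting dh/dt = 0:
Q_in = 0.0479 √h_ss ⇒ √h_ss = 0.0947/0.0479 = 1.9770.
h_ss = 1.9770² = 3.9087 m. (Since h₀ = 2.57 m < h_ss, the level will rise toward this value.)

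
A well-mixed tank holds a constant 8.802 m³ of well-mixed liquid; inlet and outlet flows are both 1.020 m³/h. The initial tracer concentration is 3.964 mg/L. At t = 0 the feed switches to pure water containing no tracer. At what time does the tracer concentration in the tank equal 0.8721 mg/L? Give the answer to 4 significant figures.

13.07 h

Accumulation = in − out for the solute gives V dC/dt = Q(C_in − C), so τ = V/Q = 8.62941 h.
C(t) = C_in + (C₀ − C_in) e^(−t/τ). Set C = 0.8721 and solve for t:
e^(−t/τ) = (C − C_in)/(C₀ − C_in) = (0.8721 − 0)/(3.964 − 0) = 0.220005
t = −τ ln(…) = 8.62941 × 1.51410 = 13.0658 h.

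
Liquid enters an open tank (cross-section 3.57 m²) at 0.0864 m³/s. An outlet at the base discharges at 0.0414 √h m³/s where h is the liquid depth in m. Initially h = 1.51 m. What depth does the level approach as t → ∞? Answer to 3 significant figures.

4.36 m

Level balance: A dh/dt = 0.0864 − 0.0414 √h. Setting dh/dt = 0:
Q_in = 0.0414 √h_ss ⇒ √h_ss = 0.0864/0.0414 = 2.0870.
h_ss = 2.0870² = 4.3554 m. (Since h₀ = 1.51 m < h_ss, the level will rise toward this value.)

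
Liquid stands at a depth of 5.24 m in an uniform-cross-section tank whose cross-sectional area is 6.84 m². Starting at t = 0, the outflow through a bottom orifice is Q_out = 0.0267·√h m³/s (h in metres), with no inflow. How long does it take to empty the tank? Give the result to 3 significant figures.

Volume balance on the tank: A dh/dt = −0.0267 √h.
This is separable: 2 d(√h)/dt = −0.0267/A, so √h = √h₀ − (0.0267/(2A)) t.
Tank is empty when √h = 0: t_empty = 2A√h₀/0.0267.
t_empty = 2·6.84·√5.24/0.0267 = 13.680·2.2891/0.0267 = 1172.8 s.

1170 s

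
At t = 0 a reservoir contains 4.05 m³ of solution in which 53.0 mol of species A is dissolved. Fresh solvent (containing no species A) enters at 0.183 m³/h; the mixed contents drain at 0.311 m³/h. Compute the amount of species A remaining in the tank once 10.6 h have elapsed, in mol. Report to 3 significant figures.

19.7 mol

Total volume: dV/dt = Q_in − Q_out = -0.12800 m³/h, so V(t) = 4.05 − 0.12800 t and V(10.6) = 2.6932 m³.
Solute balance: dm/dt = 0 − Q_out C = −Q_out m/V(t).
dm/m = −Q_out dt/(V₀ − 0.12800 t); integrating gives ln(m/m₀) = −(Q_out/(Q_in−Q_out)) ln(V/V₀).
m = m₀ (V₀/V)^(Q_out/(Q_in−Q_out)) = 53.0 × (4.05/2.6932)^(-2.4297) = 19.668 mol.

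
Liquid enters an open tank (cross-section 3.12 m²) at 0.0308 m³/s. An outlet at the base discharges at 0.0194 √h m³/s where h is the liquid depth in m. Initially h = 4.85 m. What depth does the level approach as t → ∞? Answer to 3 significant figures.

Volume balance on the tank: A dh/dt = Q_in − 0.0194 √h. At steady state dh/dt = 0:
Q_in = 0.0194 √h_ss ⇒ √h_ss = 0.0308/0.0194 = 1.5876.
h_ss = 1.5876² = 2.5206 m. (Since h₀ = 4.85 m > h_ss, the level will fall toward this value.)

2.52 m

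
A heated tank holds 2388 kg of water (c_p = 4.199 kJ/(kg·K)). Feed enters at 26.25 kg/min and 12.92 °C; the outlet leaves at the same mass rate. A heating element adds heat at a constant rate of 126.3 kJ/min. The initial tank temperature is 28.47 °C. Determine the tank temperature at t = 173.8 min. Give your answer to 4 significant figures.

First-law balance (no shaft work): M c_p dT/dt = ṁ c_p (T_in − T) + 126.3.
τ = M/ṁ = 90.9714 min; T_ss = T_in + Q̇/(ṁ c_p) = 12.92 + 126.3/(26.25·4.199) = 14.0659 °C.
Integrating: T(t) = T_ss + (T₀ − T_ss) e^(−t/τ).
T(173.8) = 14.0659 + (14.4041)·e^(−173.8/90.9714) = 14.0659 + (14.4041)·0.148008 = 16.1978 °C.

16.20 °C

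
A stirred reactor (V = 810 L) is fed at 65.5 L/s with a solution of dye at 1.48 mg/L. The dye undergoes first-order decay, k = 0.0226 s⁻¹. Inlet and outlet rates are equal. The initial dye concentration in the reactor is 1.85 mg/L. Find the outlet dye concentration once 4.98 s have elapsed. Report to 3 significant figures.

1.57 mg/L

V dC/dt = Q(C_in − C) − k V C.
This is linear with rate a = Q/V + k = 0.10346 s⁻¹.
C_ss = Q C_in/(Q + kV) = 1.1567 mg/L; C(t) = C_ss + (C₀ − C_ss) e^(−a t).
C(4.98) = 1.1567 + (0.69328)·e^(−0.10346·4.98) = 1.1567 + (0.69328)·0.59735 = 1.5709 mg/L.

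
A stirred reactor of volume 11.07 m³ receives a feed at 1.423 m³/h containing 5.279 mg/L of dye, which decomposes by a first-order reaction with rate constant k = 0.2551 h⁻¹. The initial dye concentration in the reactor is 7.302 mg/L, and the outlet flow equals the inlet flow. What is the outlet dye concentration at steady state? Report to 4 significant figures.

Species balance: V dC/dt = Q C_in − Q C − k V C.
At steady state: 0 = Q C_in − (Q + kV) C_ss, so C_ss = Q C_in/(Q + kV).
C_ss = 1.423·5.279/(1.423 + 0.2551·11.07) = 7.51202/4.24696 = 1.76880 mg/L.

1.769 mg/L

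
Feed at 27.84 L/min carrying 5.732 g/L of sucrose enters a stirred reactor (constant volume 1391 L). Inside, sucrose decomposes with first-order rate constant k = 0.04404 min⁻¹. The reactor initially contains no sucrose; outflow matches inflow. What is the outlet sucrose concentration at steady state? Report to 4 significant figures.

Accumulation = in − out − consumed: V dC/dt = Q C_in − Q C − k V C.
At steady state: 0 = Q C_in − (Q + kV) C_ss, so C_ss = Q C_in/(Q + kV).
C_ss = 27.84·5.732/(27.84 + 0.04404·1391) = 159.579/89.0996 = 1.79102 g/L.

1.791 g/L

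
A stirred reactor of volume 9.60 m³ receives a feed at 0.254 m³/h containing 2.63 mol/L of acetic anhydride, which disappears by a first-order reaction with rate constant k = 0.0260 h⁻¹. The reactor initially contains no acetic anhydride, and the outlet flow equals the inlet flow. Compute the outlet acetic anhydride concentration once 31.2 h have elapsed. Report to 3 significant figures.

V dC/dt = Q(C_in − C) − k V C.
This is linear with rate a = Q/V + k = 0.052458 h⁻¹.
C_ss = Q C_in/(Q + kV) = 1.3265 mol/L; C(t) = C_ss + (C₀ − C_ss) e^(−a t).
C(31.2) = 1.3265 + (-1.3265)·e^(−0.052458·31.2) = 1.3265 + (-1.3265)·0.19462 = 1.0683 mol/L.

1.07 mol/L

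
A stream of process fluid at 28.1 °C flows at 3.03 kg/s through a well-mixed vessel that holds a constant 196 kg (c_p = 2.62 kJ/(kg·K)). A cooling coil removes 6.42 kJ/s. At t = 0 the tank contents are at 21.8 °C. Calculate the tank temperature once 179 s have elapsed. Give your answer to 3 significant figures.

M c_p dT/dt = ṁ c_p (T_in − T) − Q̇.
Rearrange: dT/dt = (T_ss − T)/τ with τ = M/ṁ = 64.686 s and T_ss = T_in − Q̇/(ṁ c_p) = 27.291 °C.
This is linear first-order; T(t) = T_ss + (T₀ − T_ss) e^(−t/τ).
T(179) = 27.291 + (-5.4913)·e^(−179/64.686) = 27.291 + (-5.4913)·0.062838 = 26.946 °C.

26.9 °C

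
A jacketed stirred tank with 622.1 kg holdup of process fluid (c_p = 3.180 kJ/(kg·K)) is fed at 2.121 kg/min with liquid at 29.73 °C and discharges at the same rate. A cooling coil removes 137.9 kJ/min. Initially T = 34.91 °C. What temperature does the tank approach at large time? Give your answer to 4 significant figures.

9.285 °C

M c_p dT/dt = ṁ c_p (T_in − T) − Q̇.
At steady state dT/dt = 0 ⇒ T_ss = T_in − Q̇/(ṁ c_p) = 29.73 − 137.9/(2.121·3.180) = 9.28456 °C.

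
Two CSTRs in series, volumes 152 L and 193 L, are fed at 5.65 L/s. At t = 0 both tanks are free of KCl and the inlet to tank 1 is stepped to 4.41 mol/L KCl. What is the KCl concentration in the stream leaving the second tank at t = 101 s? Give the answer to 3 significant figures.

3.71 mol/L

Time constants: τᵢ = Vᵢ/Q for each well-mixed tank.
τ₁ = 152/5.65 = 26.903 s; τ₂ = 193/5.65 = 34.159 s.
Tank 1: C₁ = C_in(1 − e^(−t/τ₁)). Tank 2 (τ₁ ≠ τ₂): C₂ = C_in[1 − (τ₁ e^(−t/τ₁) − τ₂ e^(−t/τ₂))/(τ₁ − τ₂)].
At t = 101: e^(−t/τ₁) = 0.023417, e^(−t/τ₂) = 0.051988.
C₂ = 4.41·[1 − (26.903·0.023417 − 34.159·0.051988)/(-7.2566)] = 4.41·0.84209 = 3.7136 mol/L.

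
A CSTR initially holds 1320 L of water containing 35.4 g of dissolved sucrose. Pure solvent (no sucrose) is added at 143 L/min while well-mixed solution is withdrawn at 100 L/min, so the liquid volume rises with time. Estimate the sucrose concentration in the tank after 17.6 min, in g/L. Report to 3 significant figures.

Total volume: dV/dt = Q_in − Q_out = 43.000 L/min, so V(t) = 1320 + 43.000 t and V(17.6) = 2076.8 L.
No sucrose enters, so dm/dt = −Q_out · (m/V).
Separate: dm/m = −Q_out dt/V(t) ⇒ ln(m/m₀) = −(Q_out/(Q_in−Q_out)) ln(V/V₀).
m = m₀ (V₀/V)^(Q_out/(Q_in−Q_out)) = 35.4 × (1320/2076.8)^(2.3256) = 12.339 g.
C = m/V = 12.339/2076.8 = 0.0059414 g/L.

0.00594 g/L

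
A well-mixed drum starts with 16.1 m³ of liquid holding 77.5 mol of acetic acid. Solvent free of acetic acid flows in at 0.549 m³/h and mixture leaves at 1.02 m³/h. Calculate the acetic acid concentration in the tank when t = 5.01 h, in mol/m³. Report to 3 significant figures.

Total volume: dV/dt = Q_in − Q_out = -0.47100 m³/h, so V(t) = 16.1 − 0.47100 t and V(5.01) = 13.740 m³.
Solute balance: dm/dt = 0 − Q_out C = −Q_out m/V(t).
dm/m = −Q_out dt/(V₀ − 0.47100 t); integrating gives ln(m/m₀) = −(Q_out/(Q_in−Q_out)) ln(V/V₀).
m = m₀ (V₀/V)^(Q_out/(Q_in−Q_out)) = 77.5 × (16.1/13.740)^(-2.1656) = 54.985 mol.
C = m/V = 54.985/13.740 = 4.0017 mol/m³.

4.00 mol/m³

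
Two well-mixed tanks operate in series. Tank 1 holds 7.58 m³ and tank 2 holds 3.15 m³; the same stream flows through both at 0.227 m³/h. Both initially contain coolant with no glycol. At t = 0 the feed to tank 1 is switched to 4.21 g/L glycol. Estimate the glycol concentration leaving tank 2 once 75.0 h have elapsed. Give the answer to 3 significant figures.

Each tank obeys Vᵢ dCᵢ/dt = Q(Cᵢ₋₁ − Cᵢ), so τᵢ = Vᵢ/Q.
τ₁ = 7.58/0.227 = 33.392 h; τ₂ = 3.15/0.227 = 13.877 h.
Tank 1: C₁ = C_in(1 − e^(−t/τ₁)). Tank 2 (τ₁ ≠ τ₂): C₂ = C_in[1 − (τ₁ e^(−t/τ₁) − τ₂ e^(−t/τ₂))/(τ₁ − τ₂)].
At t = 75.0: e^(−t/τ₁) = 0.10582, e^(−t/τ₂) = 0.0044951.
C₂ = 4.21·[1 − (33.392·0.10582 − 13.877·0.0044951)/(19.515)] = 4.21·0.82214 = 3.4612 g/L.

3.46 g/L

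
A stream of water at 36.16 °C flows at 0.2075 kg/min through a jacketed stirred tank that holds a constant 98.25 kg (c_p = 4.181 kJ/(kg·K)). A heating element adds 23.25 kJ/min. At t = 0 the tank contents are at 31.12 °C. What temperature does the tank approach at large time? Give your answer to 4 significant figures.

M c_p dT/dt = ṁ c_p (T_in − T) + Q̇.
At steady state dT/dt = 0 ⇒ T_ss = T_in + Q̇/(ṁ c_p) = 36.16 + 23.25/(0.2075·4.181) = 62.9594 °C.

62.96 °C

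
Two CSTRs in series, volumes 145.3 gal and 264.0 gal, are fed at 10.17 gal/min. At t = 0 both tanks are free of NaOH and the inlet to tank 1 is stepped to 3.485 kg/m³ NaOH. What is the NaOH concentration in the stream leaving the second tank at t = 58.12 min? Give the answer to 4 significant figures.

Species balance on tank i: dCᵢ/dt = (Cᵢ₋₁ − Cᵢ)/τᵢ with τᵢ = Vᵢ/Q.
τ₁ = 145.3/10.17 = 14.2871 min; τ₂ = 264.0/10.17 = 25.9587 min.
Tank 1: C₁ = C_in(1 − e^(−t/τ₁)). Tank 2 (τ₁ ≠ τ₂): C₂ = C_in[1 − (τ₁ e^(−t/τ₁) − τ₂ e^(−t/τ₂))/(τ₁ − τ₂)].
At t = 58.12: e^(−t/τ₁) = 0.0171116, e^(−t/τ₂) = 0.106571.
C₂ = 3.485·[1 − (14.2871·0.0171116 − 25.9587·0.106571)/(-11.6716)] = 3.485·0.783922 = 2.73197 kg/m³.

2.732 kg/m³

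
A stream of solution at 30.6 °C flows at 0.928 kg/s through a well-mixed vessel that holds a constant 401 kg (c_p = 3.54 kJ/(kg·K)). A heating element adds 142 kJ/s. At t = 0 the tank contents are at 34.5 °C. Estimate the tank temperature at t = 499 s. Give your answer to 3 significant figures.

First-law balance (no shaft work): M c_p dT/dt = ṁ c_p (T_in − T) + 142.
τ = M/ṁ = 432.11 s; T_ss = T_in + Q̇/(ṁ c_p) = 30.6 + 142/(0.928·3.54) = 73.825 °C.
This is linear first-order; T(t) = T_ss + (T₀ − T_ss) e^(−t/τ).
T(499) = 73.825 + (-39.325)·e^(−499/432.11) = 73.825 + (-39.325)·0.31512 = 61.433 °C.

61.4 °C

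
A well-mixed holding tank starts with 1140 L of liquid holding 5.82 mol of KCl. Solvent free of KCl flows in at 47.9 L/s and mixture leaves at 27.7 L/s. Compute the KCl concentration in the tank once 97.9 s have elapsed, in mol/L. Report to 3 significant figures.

Total volume: dV/dt = Q_in − Q_out = 20.200 L/s, so V(t) = 1140 + 20.200 t and V(97.9) = 3117.6 L.
Species balance (pure solvent in): dm/dt = −Q_out · m/V(t).
dm/m = −Q_out dt/(V₀ + 20.200 t); integrating gives ln(m/m₀) = −(Q_out/(Q_in−Q_out)) ln(V/V₀).
m = m₀ (V₀/V)^(Q_out/(Q_in−Q_out)) = 5.82 × (1140/3117.6)^(1.3713) = 1.4648 mol.
C = m/V = 1.4648/3117.6 = 0.00046986 mol/L.

0.000470 mol/L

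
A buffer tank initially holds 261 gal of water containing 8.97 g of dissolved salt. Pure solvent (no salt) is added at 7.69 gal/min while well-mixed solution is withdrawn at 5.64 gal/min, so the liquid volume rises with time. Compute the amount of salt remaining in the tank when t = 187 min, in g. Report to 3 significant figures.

Let m(t) be the amount of salt. Volume: V(t) = V₀ + (Q_in − Q_out) t = 261 + 2.0500 t; V(187) = 644.35 gal.
Solute balance: dm/dt = 0 − Q_out C = −Q_out m/V(t).
dm/m = −Q_out dt/(V₀ + 2.0500 t); integrating gives ln(m/m₀) = −(Q_out/(Q_in−Q_out)) ln(V/V₀).
m = m₀ (V₀/V)^(Q_out/(Q_in−Q_out)) = 8.97 × (261/644.35)^(2.7512) = 0.74643 g.

0.746 g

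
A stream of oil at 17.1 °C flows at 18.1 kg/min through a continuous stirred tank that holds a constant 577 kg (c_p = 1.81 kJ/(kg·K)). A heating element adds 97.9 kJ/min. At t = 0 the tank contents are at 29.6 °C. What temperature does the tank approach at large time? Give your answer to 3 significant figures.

Unsteady energy balance on the tank contents: M c_p dT/dt = ṁ c_p (T_in − T) + 97.9.
At steady state dT/dt = 0 ⇒ T_ss = T_in + Q̇/(ṁ c_p) = 17.1 + 97.9/(18.1·1.81) = 20.088 °C.

20.1 °C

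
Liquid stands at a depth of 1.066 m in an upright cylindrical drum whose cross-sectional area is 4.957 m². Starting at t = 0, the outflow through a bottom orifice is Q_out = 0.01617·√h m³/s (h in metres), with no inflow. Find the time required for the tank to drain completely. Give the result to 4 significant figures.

633.0 s

With no inflow, A dh/dt = −0.01617 √h.
Separate and integrate: 2(√h − √h₀) = −(0.01617/A) t.
Set h = 0: 2√h₀ = (0.01617/A) t_empty ⇒ t_empty = 2A√h₀/0.01617.
t_empty = 2·4.957·√1.066/0.01617 = 9.91400·1.03247/0.01617 = 633.020 s.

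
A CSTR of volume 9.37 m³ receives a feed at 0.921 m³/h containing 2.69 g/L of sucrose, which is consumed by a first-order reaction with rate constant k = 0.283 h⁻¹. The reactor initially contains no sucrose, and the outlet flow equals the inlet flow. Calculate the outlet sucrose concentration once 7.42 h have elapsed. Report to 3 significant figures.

V dC/dt = Q(C_in − C) − k V C.
This is linear with rate a = Q/V + k = 0.38129 h⁻¹.
C_ss = Q C_in/(Q + kV) = 0.69345 g/L; C(t) = C_ss + (C₀ − C_ss) e^(−a t).
C(7.42) = 0.69345 + (-0.69345)·e^(−0.38129·7.42) = 0.69345 + (-0.69345)·0.059061 = 0.65249 g/L.

0.652 g/L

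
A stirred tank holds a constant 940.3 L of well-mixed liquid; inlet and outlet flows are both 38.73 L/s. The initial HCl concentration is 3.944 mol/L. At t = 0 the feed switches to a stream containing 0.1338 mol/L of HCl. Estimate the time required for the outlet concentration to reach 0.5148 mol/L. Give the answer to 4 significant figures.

Species balance: V dC/dt = Q(C_in − C) ⇒ τ = V/Q = 24.2783 s.
C(t) = C_in + (C₀ − C_in) e^(−t/τ). Set C = 0.5148 and solve for t:
e^(−t/τ) = (C − C_in)/(C₀ − C_in) = (0.5148 − 0.1338)/(3.944 − 0.1338) = 0.0999948
t = −τ ln(…) = 24.2783 × 2.30264 = 55.9042 s.

55.90 s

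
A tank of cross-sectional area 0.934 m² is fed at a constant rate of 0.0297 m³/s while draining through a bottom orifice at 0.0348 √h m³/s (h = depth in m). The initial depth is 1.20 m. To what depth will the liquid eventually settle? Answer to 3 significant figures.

0.728 m

Accumulation of liquid (constant cross-section A): A dh/dt = Q_in − 0.0348 √h. At steady state dh/dt = 0:
Q_in = 0.0348 √h_ss ⇒ √h_ss = 0.0297/0.0348 = 0.85345.
h_ss = 0.85345² = 0.72837 m. (Since h₀ = 1.20 m > h_ss, the level will fall toward this value.)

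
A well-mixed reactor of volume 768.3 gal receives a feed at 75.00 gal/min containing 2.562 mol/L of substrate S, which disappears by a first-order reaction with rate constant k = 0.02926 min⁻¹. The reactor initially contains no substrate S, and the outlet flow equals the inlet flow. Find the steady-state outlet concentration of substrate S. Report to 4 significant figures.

1.971 mol/L

Accumulation = in − out − consumed: V dC/dt = Q C_in − Q C − k V C.
Steady state (dC/dt = 0): C_ss = Q C_in/(Q + kV) = C_in/(1 + kV/Q).
C_ss = 75.00·2.562/(75.00 + 0.02926·768.3) = 192.150/97.4805 = 1.97116 mol/L.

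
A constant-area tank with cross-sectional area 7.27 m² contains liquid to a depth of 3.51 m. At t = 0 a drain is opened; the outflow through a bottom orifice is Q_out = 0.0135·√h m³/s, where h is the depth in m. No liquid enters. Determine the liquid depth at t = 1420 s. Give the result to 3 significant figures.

With no inflow, A dh/dt = −0.0135 √h.
Separate and integrate: 2(√h − √h₀) = −(0.0135/A) t.
√h = √3.51 − 0.0135·1420/(2·7.27) = 1.8735 − 1.3184 = 0.55507.
h = 0.55507² = 0.30810 m.

0.308 m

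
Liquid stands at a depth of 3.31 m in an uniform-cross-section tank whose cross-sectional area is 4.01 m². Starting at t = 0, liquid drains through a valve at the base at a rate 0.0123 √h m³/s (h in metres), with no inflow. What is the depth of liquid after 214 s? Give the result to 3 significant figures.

Mass balance (ρ constant): A dh/dt = −0.0123 √h.
∫ h^(−1/2) dh = −(0.0123/A) ∫ dt, giving 2√h = 2√h₀ − (0.0123/A) t.
√h = √3.31 − 0.0123·214/(2·4.01) = 1.8193 − 0.32820 = 1.4911.
h = 1.4911² = 2.2235 m.

2.22 m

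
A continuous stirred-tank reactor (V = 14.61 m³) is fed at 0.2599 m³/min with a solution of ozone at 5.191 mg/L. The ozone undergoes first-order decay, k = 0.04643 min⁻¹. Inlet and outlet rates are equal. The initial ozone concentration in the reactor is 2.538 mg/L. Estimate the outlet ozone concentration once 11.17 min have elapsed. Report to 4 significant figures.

Species balance: V dC/dt = Q C_in − Q C − k V C.
dC/dt = (Q/V) C_in − (Q/V + k) C; effective rate a = Q/V + k = 0.0177892 + 0.04643 = 0.0642192 min⁻¹.
C_ss = Q C_in/(Q + kV) = 1.43795 mg/L; C(t) = C_ss + (C₀ − C_ss) e^(−a t).
C(11.17) = 1.43795 + (1.10005)·e^(−0.0642192·11.17) = 1.43795 + (1.10005)·0.488054 = 1.97483 mg/L.

1.975 mg/L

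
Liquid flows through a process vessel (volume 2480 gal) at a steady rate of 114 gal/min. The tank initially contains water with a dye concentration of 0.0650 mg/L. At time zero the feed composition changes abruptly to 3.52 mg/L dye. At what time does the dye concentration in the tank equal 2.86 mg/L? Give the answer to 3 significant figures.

36.0 min

Unsteady species balance (constant V, well mixed): V dC/dt = Q(C_in − C), so τ = V/Q = 21.754 min.
C(t) = C_in + (C₀ − C_in) e^(−t/τ). Set C = 2.86 and solve for t:
e^(−t/τ) = (C − C_in)/(C₀ − C_in) = (2.86 − 3.52)/(0.0650 − 3.52) = 0.19103
t = −τ ln(…) = 21.754 × 1.6553 = 36.011 min.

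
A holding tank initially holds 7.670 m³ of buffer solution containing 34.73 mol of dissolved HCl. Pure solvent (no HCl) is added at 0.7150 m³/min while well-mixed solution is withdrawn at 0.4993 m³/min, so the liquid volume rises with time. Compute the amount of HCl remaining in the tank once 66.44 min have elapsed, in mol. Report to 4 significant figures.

3.029 mol

Total volume: dV/dt = Q_in − Q_out = 0.215700 m³/min, so V(t) = 7.670 + 0.215700 t and V(66.44) = 22.0011 m³.
Species balance (pure solvent in): dm/dt = −Q_out · m/V(t).
Separate: dm/m = −Q_out dt/V(t) ⇒ ln(m/m₀) = −(Q_out/(Q_in−Q_out)) ln(V/V₀).
m = m₀ (V₀/V)^(Q_out/(Q_in−Q_out)) = 34.73 × (7.670/22.0011)^(2.31479) = 3.02931 mol.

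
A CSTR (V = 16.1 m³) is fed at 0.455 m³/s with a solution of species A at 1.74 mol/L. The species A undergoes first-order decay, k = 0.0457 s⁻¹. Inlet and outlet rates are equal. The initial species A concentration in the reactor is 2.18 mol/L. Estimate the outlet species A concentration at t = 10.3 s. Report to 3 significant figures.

Species balance: V dC/dt = Q C_in − Q C − k V C.
This is linear with rate a = Q/V + k = 0.073961 s⁻¹.
C_ss = Q C_in/(Q + kV) = 0.66486 mol/L; C(t) = C_ss + (C₀ − C_ss) e^(−a t).
C(10.3) = 0.66486 + (1.5151)·e^(−0.073961·10.3) = 0.66486 + (1.5151)·0.46683 = 1.3722 mol/L.

1.37 mol/L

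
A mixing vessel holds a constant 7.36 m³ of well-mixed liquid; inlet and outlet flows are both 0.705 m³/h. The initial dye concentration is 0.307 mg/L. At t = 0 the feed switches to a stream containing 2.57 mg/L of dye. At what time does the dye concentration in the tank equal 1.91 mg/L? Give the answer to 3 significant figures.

12.9 h

Accumulation = in − out for the solute gives V dC/dt = Q(C_in − C), so τ = V/Q = 10.440 h.
C(t) = C_in + (C₀ − C_in) e^(−t/τ). Set C = 1.91 and solve for t:
e^(−t/τ) = (C − C_in)/(C₀ − C_in) = (1.91 − 2.57)/(0.307 − 2.57) = 0.29165
t = −τ ln(…) = 10.440 × 1.2322 = 12.864 h.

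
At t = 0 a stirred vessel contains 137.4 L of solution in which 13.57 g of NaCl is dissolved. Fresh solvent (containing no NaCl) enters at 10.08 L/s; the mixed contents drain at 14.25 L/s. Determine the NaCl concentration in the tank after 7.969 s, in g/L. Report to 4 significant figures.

0.05057 g/L

Let m(t) be the amount of NaCl. Volume: V(t) = V₀ + (Q_in − Q_out) t = 137.4 − 4.17000 t; V(7.969) = 104.169 L.
Solute balance: dm/dt = 0 − Q_out C = −Q_out m/V(t).
dm/m = −Q_out dt/(V₀ − 4.17000 t); integrating gives ln(m/m₀) = −(Q_out/(Q_in−Q_out)) ln(V/V₀).
m = m₀ (V₀/V)^(Q_out/(Q_in−Q_out)) = 13.57 × (137.4/104.169)^(-3.41727) = 5.26821 g.
C = m/V = 5.26821/104.169 = 0.0505736 g/L.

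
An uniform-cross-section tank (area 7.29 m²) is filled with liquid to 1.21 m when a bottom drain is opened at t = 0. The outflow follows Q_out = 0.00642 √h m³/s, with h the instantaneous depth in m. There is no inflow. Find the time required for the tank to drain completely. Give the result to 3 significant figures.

2500 s

A dh/dt = −Q_out = −0.00642 √h.
∫ h^(−1/2) dh = −(0.00642/A) ∫ dt, giving 2√h = 2√h₀ − (0.00642/A) t.
Tank is empty when √h = 0: t_empty = 2A√h₀/0.00642.
t_empty = 2·7.29·√1.21/0.00642 = 14.580·1.1000/0.00642 = 2498.1 s.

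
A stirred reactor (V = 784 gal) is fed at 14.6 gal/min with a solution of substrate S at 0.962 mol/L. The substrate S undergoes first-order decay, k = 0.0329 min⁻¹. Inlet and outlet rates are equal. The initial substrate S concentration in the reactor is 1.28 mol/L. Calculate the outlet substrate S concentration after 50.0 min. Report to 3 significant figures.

0.419 mol/L

V dC/dt = Q(C_in − C) − k V C.
dC/dt = (Q/V) C_in − (Q/V + k) C; effective rate a = Q/V + k = 0.018622 + 0.0329 = 0.051522 min⁻¹.
C_ss = Q C_in/(Q + kV) = 0.34771 mol/L; C(t) = C_ss + (C₀ − C_ss) e^(−a t).
C(50.0) = 0.34771 + (0.93229)·e^(−0.051522·50.0) = 0.34771 + (0.93229)·0.076068 = 0.41863 mol/L.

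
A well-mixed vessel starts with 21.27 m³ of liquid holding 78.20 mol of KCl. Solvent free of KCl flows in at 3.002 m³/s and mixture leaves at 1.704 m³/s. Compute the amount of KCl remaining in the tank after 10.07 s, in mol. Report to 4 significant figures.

41.70 mol

Let m(t) be the amount of KCl. Volume: V(t) = V₀ + (Q_in − Q_out) t = 21.27 + 1.29800 t; V(10.07) = 34.3409 m³.
No KCl enters, so dm/dt = −Q_out · (m/V).
dm/m = −Q_out dt/(V₀ + 1.29800 t); integrating gives ln(m/m₀) = −(Q_out/(Q_in−Q_out)) ln(V/V₀).
m = m₀ (V₀/V)^(Q_out/(Q_in−Q_out)) = 78.20 × (21.27/34.3409)^(1.31279) = 41.6955 mol.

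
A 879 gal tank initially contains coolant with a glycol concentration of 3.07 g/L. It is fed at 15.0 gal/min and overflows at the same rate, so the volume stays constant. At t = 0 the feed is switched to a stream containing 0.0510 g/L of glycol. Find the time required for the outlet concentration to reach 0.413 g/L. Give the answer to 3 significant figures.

Species balance on the tank: V dC/dt = Q(C_in − C), so τ = V/Q = 58.600 min.
C(t) = C_in + (C₀ − C_in) e^(−t/τ). Set C = 0.413 and solve for t:
e^(−t/τ) = (C − C_in)/(C₀ − C_in) = (0.413 − 0.0510)/(3.07 − 0.0510) = 0.11991
t = −τ ln(…) = 58.600 × 2.1210 = 124.29 min.

124 min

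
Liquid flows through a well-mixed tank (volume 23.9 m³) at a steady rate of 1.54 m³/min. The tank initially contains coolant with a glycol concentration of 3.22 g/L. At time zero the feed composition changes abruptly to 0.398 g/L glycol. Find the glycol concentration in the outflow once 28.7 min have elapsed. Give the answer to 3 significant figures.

0.842 g/L

Unsteady species balance (constant V, well mixed): V dC/dt = Q(C_in − C).
Rewrite as dC/dt + C/τ = C_in/τ, τ = V/Q = 15.519 min.
This is linear first-order; C(t) = C_in + (C₀ − C_in) e^(−t/τ).
C(28.7) = 0.398 + (3.22 − 0.398)·e^(−28.7/15.519) = 0.398 + (2.8220)·0.15735 = 0.84204 g/L.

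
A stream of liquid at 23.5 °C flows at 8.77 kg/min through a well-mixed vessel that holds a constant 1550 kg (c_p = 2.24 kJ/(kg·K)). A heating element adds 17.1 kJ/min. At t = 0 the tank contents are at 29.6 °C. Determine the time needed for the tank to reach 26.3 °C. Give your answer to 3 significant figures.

176 min

M c_p dT/dt = ṁ c_p (T_in − T) + Q̇.
τ = M/ṁ = 176.74 min; T_ss = T_in + Q̇/(ṁ c_p) = 24.370 °C.
T(t) = T_ss + (T₀ − T_ss) e^(−t/τ). Set T = 26.3:
e^(−t/τ) = (26.3 − 24.370)/(29.6 − 24.370) = 0.36897
t = −176.74 · ln(0.36897) = 176.22 min.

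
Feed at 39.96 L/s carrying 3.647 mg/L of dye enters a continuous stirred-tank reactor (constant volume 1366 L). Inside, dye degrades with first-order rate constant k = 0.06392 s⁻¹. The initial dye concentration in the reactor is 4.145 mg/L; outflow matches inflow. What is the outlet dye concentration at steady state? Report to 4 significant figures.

1.145 mg/L

Accumulation = in − out − consumed: V dC/dt = Q C_in − Q C − k V C.
Steady state (dC/dt = 0): C_ss = Q C_in/(Q + kV) = C_in/(1 + kV/Q).
C_ss = 39.96·3.647/(39.96 + 0.06392·1366) = 145.734/127.275 = 1.14504 mg/L.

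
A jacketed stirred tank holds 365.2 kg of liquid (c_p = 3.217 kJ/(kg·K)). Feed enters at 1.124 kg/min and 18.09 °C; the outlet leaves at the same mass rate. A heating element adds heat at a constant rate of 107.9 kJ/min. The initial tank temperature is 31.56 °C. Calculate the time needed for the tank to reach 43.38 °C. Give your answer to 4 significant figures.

416.0 min

M c_p dT/dt = ṁ c_p (T_in − T) + Q̇.
τ = M/ṁ = 324.911 min; T_ss = T_in + Q̇/(ṁ c_p) = 47.9304 °C.
T(t) = T_ss + (T₀ − T_ss) e^(−t/τ). Set T = 43.38:
e^(−t/τ) = (43.38 − 47.9304)/(31.56 − 47.9304) = 0.277963
t = −324.911 · ln(0.277963) = 415.973 min.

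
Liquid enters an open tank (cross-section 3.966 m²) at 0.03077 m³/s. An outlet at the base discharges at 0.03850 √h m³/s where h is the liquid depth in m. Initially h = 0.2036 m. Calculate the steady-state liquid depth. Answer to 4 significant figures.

0.6388 m

Mass balance (ρ constant): A dh/dt = Q_in − 0.03850 √h. At steady state dh/dt = 0:
Q_in = 0.03850 √h_ss ⇒ √h_ss = 0.03077/0.03850 = 0.799221.
h_ss = 0.799221² = 0.638754 m. (Since h₀ = 0.2036 m < h_ss, the level will rise toward this value.)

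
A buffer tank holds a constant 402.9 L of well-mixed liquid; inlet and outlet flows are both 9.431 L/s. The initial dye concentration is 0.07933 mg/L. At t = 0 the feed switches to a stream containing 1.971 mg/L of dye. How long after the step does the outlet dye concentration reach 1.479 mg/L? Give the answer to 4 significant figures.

57.53 s

Transient balance on the dissolved component: V dC/dt = Q(C_in − C), so τ = V/Q = 42.7208 s.
C(t) = C_in + (C₀ − C_in) e^(−t/τ). Set C = 1.479 and solve for t:
e^(−t/τ) = (C − C_in)/(C₀ − C_in) = (1.479 − 1.971)/(0.07933 − 1.971) = 0.260088
t = −τ ln(…) = 42.7208 × 1.34674 = 57.5337 s.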